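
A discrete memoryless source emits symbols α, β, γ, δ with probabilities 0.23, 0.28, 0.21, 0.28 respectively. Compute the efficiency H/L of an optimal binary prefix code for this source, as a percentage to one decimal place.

99.4%

Entropy H = −Σ p log₂ p ≈ 1.9889 bits.
Huffman merges: 21/100+23/100→11/25; 7/25+7/25→14/25; 11/25+14/25→1. L = 2 ≈ 2.0000.
Efficiency = H/L = 1.9889/2.0000 = 99.4%.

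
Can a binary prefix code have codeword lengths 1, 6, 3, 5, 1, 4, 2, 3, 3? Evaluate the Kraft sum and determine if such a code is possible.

With common denominator 2^6 = 64: Σ 2^(−ℓᵢ) = 32/64 + 1/64 + 8/64 + 2/64 + 32/64 + 4/64 + 16/64 + 8/64 + 8/64 = 111/64 = 1.734375.
Kraft's inequality requires Σ ≤ 1; here Σ = 1.734375 > 1, so no such prefix code exists.

1.734375; no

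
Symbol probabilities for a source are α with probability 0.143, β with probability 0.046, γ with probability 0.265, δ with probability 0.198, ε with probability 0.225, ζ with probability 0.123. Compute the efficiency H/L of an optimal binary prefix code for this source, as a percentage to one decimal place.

Entropy H = −Σ p log₂ p ≈ 2.4320 bits.
Huffman merges: 23/500+123/1000→169/1000; 143/1000+169/1000→39/125; 99/500+9/40→423/1000; 53/200+39/125→577/1000; 423/1000+577/1000→1. L = 2481/1000 ≈ 2.4810.
Efficiency = H/L = 2.4320/2.4810 = 98.0%.

98.0%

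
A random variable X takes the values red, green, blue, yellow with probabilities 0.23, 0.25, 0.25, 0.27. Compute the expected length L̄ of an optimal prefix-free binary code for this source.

Repeatedly combine the two least-probable nodes; the expected code length is the sum of the merged weights.
merge 23/100 + 1/4 → 12/25
merge 1/4 + 27/100 → 13/25
merge 12/25 + 13/25 → 1
L = 12/25 + 13/25 + 1 = 2 bits/symbol.

2 bits/symbol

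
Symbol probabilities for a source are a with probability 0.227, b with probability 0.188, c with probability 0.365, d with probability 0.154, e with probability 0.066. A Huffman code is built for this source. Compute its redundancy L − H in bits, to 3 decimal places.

0.076 bits

Entropy H = −Σ p log₂ p ≈ 2.1441 bits.
Huffman merges: 33/500+77/500→11/50; 47/250+11/50→51/125; 227/1000+73/200→74/125; 51/125+74/125→1. L = 111/50 ≈ 2.2200.
L − H = 2.2200 − 2.1441 = 0.076 bits.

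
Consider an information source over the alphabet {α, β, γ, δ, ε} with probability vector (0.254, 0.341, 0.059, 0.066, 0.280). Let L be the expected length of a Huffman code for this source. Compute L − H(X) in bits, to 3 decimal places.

Entropy H = −Σ p log₂ p ≈ 2.0454 bits.
Huffman merges: 59/1000+33/500→1/8; 1/8+127/500→379/1000; 7/25+341/1000→621/1000; 379/1000+621/1000→1. L = 17/8 ≈ 2.1250.
L − H = 2.1250 − 2.0454 = 0.080 bits.

0.080 bits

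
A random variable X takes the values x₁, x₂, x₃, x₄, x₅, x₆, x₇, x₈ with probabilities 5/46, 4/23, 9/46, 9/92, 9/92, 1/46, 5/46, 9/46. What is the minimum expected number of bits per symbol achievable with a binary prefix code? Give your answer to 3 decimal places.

2.924 bits/symbol

Repeatedly combine the two least-probable nodes; the expected code length is the sum of the merged weights.
merge 1/46 + 9/92 → 11/92
merge 9/92 + 5/46 → 19/92
merge 5/46 + 11/92 → 21/92
merge 4/23 + 9/46 → 17/46
merge 9/46 + 19/92 → 37/92
merge 21/92 + 17/46 → 55/92
merge 37/92 + 55/92 → 1
L = 11/92 + 19/92 + 21/92 + 17/46 + 37/92 + 55/92 + 1 = 269/92 ≈ 2.924 bits/symbol.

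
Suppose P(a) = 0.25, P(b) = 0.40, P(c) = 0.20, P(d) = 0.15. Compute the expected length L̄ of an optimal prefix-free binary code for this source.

Repeatedly combine the two least-probable nodes; the expected code length is the sum of the merged weights.
merge 3/20 + 1/5 → 7/20
merge 1/4 + 7/20 → 3/5
merge 2/5 + 3/5 → 1
L = 7/20 + 3/5 + 1 = 39/20 = 1.95 bits/symbol.

1.95 bits/symbol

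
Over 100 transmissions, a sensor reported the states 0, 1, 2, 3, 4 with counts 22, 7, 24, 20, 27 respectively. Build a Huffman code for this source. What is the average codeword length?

2.27 bits/symbol

Probabilities are the counts divided by 100.
Repeatedly combine the two least-probable nodes; the expected code length is the sum of the merged weights.
merge 7/100 + 1/5 → 27/100
merge 11/50 + 6/25 → 23/50
merge 27/100 + 27/100 → 27/50
merge 23/50 + 27/50 → 1
L = 27/100 + 23/50 + 27/50 + 1 = 227/100 = 2.27 bits/symbol.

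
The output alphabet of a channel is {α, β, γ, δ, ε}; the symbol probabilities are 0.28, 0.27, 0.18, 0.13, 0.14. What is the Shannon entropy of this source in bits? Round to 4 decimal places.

H = −Σ pᵢ log₂ pᵢ.
−0.28·log₂(0.28) = 0.5142
−0.27·log₂(0.27) = 0.5100
−0.18·log₂(0.18) = 0.4453
−0.13·log₂(0.13) = 0.3826
−0.14·log₂(0.14) = 0.3971
Sum ≈ 2.2493 → 2.2493 bits.

2.2493 bits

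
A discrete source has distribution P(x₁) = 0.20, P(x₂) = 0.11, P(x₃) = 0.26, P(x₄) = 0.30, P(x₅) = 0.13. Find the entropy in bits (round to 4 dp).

2.2237 bits

H = −Σ pᵢ log₂ pᵢ.
−0.20·log₂(0.20) = 0.4644
−0.11·log₂(0.11) = 0.3503
−0.26·log₂(0.26) = 0.5053
−0.30·log₂(0.30) = 0.5211
−0.13·log₂(0.13) = 0.3826
Sum ≈ 2.2237 → 2.2237 bits.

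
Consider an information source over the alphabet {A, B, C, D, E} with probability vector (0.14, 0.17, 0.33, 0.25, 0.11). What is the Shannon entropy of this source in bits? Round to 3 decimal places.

H = −Σ pᵢ log₂ pᵢ.
−0.14·log₂(0.14) = 0.3971
−0.17·log₂(0.17) = 0.4346
−0.33·log₂(0.33) = 0.5278
−0.25·log₂(0.25) = 0.5000
−0.11·log₂(0.11) = 0.3503
Sum ≈ 2.2098 → 2.210 bits.

2.210 bits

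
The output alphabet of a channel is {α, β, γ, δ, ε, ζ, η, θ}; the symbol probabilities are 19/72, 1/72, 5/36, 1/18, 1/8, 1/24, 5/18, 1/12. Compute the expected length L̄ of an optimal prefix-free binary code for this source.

Repeatedly combine the two least-probable nodes; the expected code length is the sum of the merged weights.
merge 1/72 + 1/24 → 1/18
merge 1/18 + 1/18 → 1/9
merge 1/12 + 1/9 → 7/36
merge 1/8 + 5/36 → 19/72
merge 7/36 + 19/72 → 11/24
merge 19/72 + 5/18 → 13/24
merge 11/24 + 13/24 → 1
L = 1/18 + 1/9 + 7/36 + 19/72 + 11/24 + 13/24 + 1 = 21/8 = 2.625 bits/symbol.

2.625 bits/symbol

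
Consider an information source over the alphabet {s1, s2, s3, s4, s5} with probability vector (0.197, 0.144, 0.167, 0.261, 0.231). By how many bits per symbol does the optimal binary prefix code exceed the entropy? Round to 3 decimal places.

Entropy H = −Σ p log₂ p ≈ 2.2897 bits.
Huffman merges: 18/125+167/1000→311/1000; 197/1000+231/1000→107/250; 261/1000+311/1000→143/250; 107/250+143/250→1. L = 2311/1000 ≈ 2.3110.
L − H = 2.3110 − 2.2897 = 0.021 bits.

0.021 bits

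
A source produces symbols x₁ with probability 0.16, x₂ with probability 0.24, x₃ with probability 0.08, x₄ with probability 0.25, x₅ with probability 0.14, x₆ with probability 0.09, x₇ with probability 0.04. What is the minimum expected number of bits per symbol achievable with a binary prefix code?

2.63 bits/symbol

Repeatedly combine the two least-probable nodes; the expected code length is the sum of the merged weights.
merge 1/25 + 2/25 → 3/25
merge 9/100 + 3/25 → 21/100
merge 7/50 + 4/25 → 3/10
merge 21/100 + 6/25 → 9/20
merge 1/4 + 3/10 → 11/20
merge 9/20 + 11/20 → 1
L = 3/25 + 21/100 + 3/10 + 9/20 + 11/20 + 1 = 263/100 = 2.63 bits/symbol.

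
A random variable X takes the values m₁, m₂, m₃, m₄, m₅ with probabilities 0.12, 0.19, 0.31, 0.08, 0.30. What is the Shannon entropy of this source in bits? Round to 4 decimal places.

H = −Σ pᵢ log₂ pᵢ.
−0.12·log₂(0.12) = 0.3671
−0.19·log₂(0.19) = 0.4552
−0.31·log₂(0.31) = 0.5238
−0.08·log₂(0.08) = 0.2915
−0.30·log₂(0.30) = 0.5211
Sum ≈ 2.1587 → 2.1587 bits.

2.1587 bits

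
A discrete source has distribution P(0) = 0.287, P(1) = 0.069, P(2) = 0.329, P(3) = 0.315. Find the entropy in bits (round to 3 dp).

1.836 bits

H = −Σ pᵢ log₂ pᵢ.
−0.287·log₂(0.287) = 0.5169
−0.069·log₂(0.069) = 0.2662
−0.329·log₂(0.329) = 0.5277
−0.315·log₂(0.315) = 0.5250
Sum ≈ 1.8356 → 1.836 bits.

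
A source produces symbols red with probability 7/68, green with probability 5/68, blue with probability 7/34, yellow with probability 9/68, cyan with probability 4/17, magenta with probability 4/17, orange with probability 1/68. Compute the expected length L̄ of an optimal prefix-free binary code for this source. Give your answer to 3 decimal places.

Repeatedly combine the two least-probable nodes; the expected code length is the sum of the merged weights.
merge 1/68 + 5/68 → 3/34
merge 3/34 + 7/68 → 13/68
merge 9/68 + 13/68 → 11/34
merge 7/34 + 4/17 → 15/34
merge 4/17 + 11/34 → 19/34
merge 15/34 + 19/34 → 1
L = 3/34 + 13/68 + 11/34 + 15/34 + 19/34 + 1 = 177/68 ≈ 2.603 bits/symbol.

2.603 bits/symbol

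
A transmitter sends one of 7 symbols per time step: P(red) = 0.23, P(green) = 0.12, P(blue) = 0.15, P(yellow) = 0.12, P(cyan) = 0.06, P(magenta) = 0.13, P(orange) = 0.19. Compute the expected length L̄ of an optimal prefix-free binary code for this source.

Repeatedly combine the two least-probable nodes; the expected code length is the sum of the merged weights.
merge 3/50 + 3/25 → 9/50
merge 3/25 + 13/100 → 1/4
merge 3/20 + 9/50 → 33/100
merge 19/100 + 23/100 → 21/50
merge 1/4 + 33/100 → 29/50
merge 21/50 + 29/50 → 1
L = 9/50 + 1/4 + 33/100 + 21/50 + 29/50 + 1 = 69/25 = 2.76 bits/symbol.

2.76 bits/symbol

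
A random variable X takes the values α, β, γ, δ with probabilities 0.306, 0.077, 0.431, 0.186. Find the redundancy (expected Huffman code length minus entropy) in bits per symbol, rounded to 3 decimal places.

0.050 bits

Entropy H = −Σ p log₂ p ≈ 1.7823 bits.
Huffman merges: 77/1000+93/500→263/1000; 263/1000+153/500→569/1000; 431/1000+569/1000→1. L = 229/125 ≈ 1.8320.
L − H = 1.8320 − 1.7823 = 0.050 bits.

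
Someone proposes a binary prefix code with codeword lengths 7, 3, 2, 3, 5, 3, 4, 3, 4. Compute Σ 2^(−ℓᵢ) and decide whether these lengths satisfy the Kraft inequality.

With common denominator 2^7 = 128: Σ 2^(−ℓᵢ) = 1/128 + 16/128 + 32/128 + 16/128 + 4/128 + 16/128 + 8/128 + 16/128 + 8/128 = 117/128 = 0.9140625.
Kraft's inequality requires Σ ≤ 1; here Σ = 0.9140625 ≤ 1, so such a prefix code exists.

0.9140625; yes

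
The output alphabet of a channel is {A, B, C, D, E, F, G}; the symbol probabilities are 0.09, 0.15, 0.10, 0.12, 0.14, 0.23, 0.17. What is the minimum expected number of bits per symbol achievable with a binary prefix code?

Repeatedly combine the two least-probable nodes; the expected code length is the sum of the merged weights.
merge 9/100 + 1/10 → 19/100
merge 3/25 + 7/50 → 13/50
merge 3/20 + 17/100 → 8/25
merge 19/100 + 23/100 → 21/50
merge 13/50 + 8/25 → 29/50
merge 21/50 + 29/50 → 1
L = 19/100 + 13/50 + 8/25 + 21/50 + 29/50 + 1 = 277/100 = 2.77 bits/symbol.

2.77 bits/symbol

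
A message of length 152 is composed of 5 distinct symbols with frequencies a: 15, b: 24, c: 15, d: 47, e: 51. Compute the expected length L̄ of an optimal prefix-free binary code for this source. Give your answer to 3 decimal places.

2.197 bits/symbol

Probabilities are the counts divided by 152.
Repeatedly combine the two least-probable nodes; the expected code length is the sum of the merged weights.
merge 15/152 + 15/152 → 15/76
merge 3/19 + 15/76 → 27/76
merge 47/152 + 51/152 → 49/76
merge 27/76 + 49/76 → 1
L = 15/76 + 27/76 + 49/76 + 1 = 167/76 ≈ 2.197 bits/symbol.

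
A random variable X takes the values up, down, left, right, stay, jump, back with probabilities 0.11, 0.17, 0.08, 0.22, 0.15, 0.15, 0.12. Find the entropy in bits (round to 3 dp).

2.745 bits

H = −Σ pᵢ log₂ pᵢ.
−0.11·log₂(0.11) = 0.3503
−0.17·log₂(0.17) = 0.4346
−0.08·log₂(0.08) = 0.2915
−0.22·log₂(0.22) = 0.4806
−0.15·log₂(0.15) = 0.4105
−0.15·log₂(0.15) = 0.4105
−0.12·log₂(0.12) = 0.3671
Sum ≈ 2.7451 → 2.745 bits.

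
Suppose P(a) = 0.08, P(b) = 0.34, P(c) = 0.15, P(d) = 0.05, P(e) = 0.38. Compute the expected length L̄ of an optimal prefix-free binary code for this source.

2.03 bits/symbol

Repeatedly combine the two least-probable nodes; the expected code length is the sum of the merged weights.
merge 1/20 + 2/25 → 13/100
merge 13/100 + 3/20 → 7/25
merge 7/25 + 17/50 → 31/50
merge 19/50 + 31/50 → 1
L = 13/100 + 7/25 + 31/50 + 1 = 203/100 = 2.03 bits/symbol.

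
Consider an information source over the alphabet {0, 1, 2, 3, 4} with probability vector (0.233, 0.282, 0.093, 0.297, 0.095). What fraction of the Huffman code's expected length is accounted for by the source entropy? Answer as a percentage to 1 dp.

Entropy H = −Σ p log₂ p ≈ 2.1661 bits.
Huffman merges: 93/1000+19/200→47/250; 47/250+233/1000→421/1000; 141/500+297/1000→579/1000; 421/1000+579/1000→1. L = 547/250 ≈ 2.1880.
Efficiency = H/L = 2.1661/2.1880 = 99.0%.

99.0%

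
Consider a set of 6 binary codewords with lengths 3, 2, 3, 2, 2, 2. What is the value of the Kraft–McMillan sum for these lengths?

1.25

With common denominator 2^3 = 8: Σ 2^(−ℓᵢ) = 1/8 + 2/8 + 1/8 + 2/8 + 2/8 + 2/8 = 10/8 = 1.25.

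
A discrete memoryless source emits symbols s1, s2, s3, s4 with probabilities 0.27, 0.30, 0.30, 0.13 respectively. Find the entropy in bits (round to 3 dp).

H = −Σ pᵢ log₂ pᵢ.
−0.27·log₂(0.27) = 0.5100
−0.30·log₂(0.30) = 0.5211
−0.30·log₂(0.30) = 0.5211
−0.13·log₂(0.13) = 0.3826
Sum ≈ 1.9348 → 1.935 bits.

1.935 bits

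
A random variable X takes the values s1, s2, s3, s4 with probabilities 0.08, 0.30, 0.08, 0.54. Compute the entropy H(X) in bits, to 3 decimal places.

1.584 bits

H = −Σ pᵢ log₂ pᵢ.
−0.08·log₂(0.08) = 0.2915
−0.30·log₂(0.30) = 0.5211
−0.08·log₂(0.08) = 0.2915
−0.54·log₂(0.54) = 0.4800
Sum ≈ 1.5841 → 1.584 bits.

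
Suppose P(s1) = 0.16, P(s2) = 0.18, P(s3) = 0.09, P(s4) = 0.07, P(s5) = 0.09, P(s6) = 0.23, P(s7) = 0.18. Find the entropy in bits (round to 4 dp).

H = −Σ pᵢ log₂ pᵢ.
−0.16·log₂(0.16) = 0.4230
−0.18·log₂(0.18) = 0.4453
−0.09·log₂(0.09) = 0.3127
−0.07·log₂(0.07) = 0.2686
−0.09·log₂(0.09) = 0.3127
−0.23·log₂(0.23) = 0.4877
−0.18·log₂(0.18) = 0.4453
Sum ≈ 2.6952 → 2.6952 bits.

2.6952 bits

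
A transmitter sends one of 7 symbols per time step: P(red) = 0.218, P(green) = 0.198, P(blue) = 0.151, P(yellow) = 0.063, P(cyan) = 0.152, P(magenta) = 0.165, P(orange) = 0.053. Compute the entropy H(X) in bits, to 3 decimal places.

2.671 bits

H = −Σ pᵢ log₂ pᵢ.
−0.218·log₂(0.218) = 0.4791
−0.198·log₂(0.198) = 0.4626
−0.151·log₂(0.151) = 0.4118
−0.063·log₂(0.063) = 0.2513
−0.152·log₂(0.152) = 0.4131
−0.165·log₂(0.165) = 0.4289
−0.053·log₂(0.053) = 0.2246
Sum ≈ 2.6714 → 2.671 bits.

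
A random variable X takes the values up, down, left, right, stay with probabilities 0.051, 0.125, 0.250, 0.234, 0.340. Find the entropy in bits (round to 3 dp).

H = −Σ pᵢ log₂ pᵢ.
−0.051·log₂(0.051) = 0.2190
−0.125·log₂(0.125) = 0.3750
−0.250·log₂(0.250) = 0.5000
−0.234·log₂(0.234) = 0.4903
−0.340·log₂(0.340) = 0.5292
Sum ≈ 2.1135 → 2.113 bits.

2.113 bits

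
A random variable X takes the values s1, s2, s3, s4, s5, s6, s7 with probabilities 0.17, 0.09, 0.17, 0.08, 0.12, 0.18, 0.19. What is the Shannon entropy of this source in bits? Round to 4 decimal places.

H = −Σ pᵢ log₂ pᵢ.
−0.17·log₂(0.17) = 0.4346
−0.09·log₂(0.09) = 0.3127
−0.17·log₂(0.17) = 0.4346
−0.08·log₂(0.08) = 0.2915
−0.12·log₂(0.12) = 0.3671
−0.18·log₂(0.18) = 0.4453
−0.19·log₂(0.19) = 0.4552
Sum ≈ 2.7409 → 2.7409 bits.

2.7409 bits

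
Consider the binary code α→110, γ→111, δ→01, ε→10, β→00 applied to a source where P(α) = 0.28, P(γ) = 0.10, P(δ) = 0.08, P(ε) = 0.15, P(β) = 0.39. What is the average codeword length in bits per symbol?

2.38 bits/symbol

L̄ = Σ pᵢ·ℓᵢ = 0.28·3 + 0.10·3 + 0.08·2 + 0.15·2 + 0.39·2 = 2.38 bits/symbol.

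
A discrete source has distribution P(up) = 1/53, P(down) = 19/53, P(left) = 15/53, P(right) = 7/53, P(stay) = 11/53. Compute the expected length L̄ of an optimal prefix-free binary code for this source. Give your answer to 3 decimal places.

Repeatedly combine the two least-probable nodes; the expected code length is the sum of the merged weights.
merge 1/53 + 7/53 → 8/53
merge 8/53 + 11/53 → 19/53
merge 15/53 + 19/53 → 34/53
merge 19/53 + 34/53 → 1
L = 8/53 + 19/53 + 34/53 + 1 = 114/53 ≈ 2.151 bits/symbol.

2.151 bits/symbol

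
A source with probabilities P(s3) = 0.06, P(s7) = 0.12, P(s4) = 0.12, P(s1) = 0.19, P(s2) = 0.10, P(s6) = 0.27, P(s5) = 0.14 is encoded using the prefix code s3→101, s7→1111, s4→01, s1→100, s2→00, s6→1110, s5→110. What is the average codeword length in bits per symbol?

3.17 bits/symbol

L̄ = Σ pᵢ·ℓᵢ = 0.06·3 + 0.12·4 + 0.12·2 + 0.19·3 + 0.10·2 + 0.27·4 + 0.14·3 = 3.17 bits/symbol.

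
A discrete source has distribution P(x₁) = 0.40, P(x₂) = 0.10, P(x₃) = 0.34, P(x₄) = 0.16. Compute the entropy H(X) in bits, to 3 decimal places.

1.813 bits

H = −Σ pᵢ log₂ pᵢ.
−0.40·log₂(0.40) = 0.5288
−0.10·log₂(0.10) = 0.3322
−0.34·log₂(0.34) = 0.5292
−0.16·log₂(0.16) = 0.4230
Sum ≈ 1.8132 → 1.813 bits.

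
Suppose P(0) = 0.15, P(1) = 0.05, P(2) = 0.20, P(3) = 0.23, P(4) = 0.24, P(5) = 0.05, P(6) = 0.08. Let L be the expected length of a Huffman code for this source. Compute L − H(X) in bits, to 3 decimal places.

Entropy H = −Σ p log₂ p ≈ 2.5804 bits.
Huffman merges: 1/20+1/20→1/10; 2/25+1/10→9/50; 3/20+9/50→33/100; 1/5+23/100→43/100; 6/25+33/100→57/100; 43/100+57/100→1. L = 261/100 ≈ 2.6100.
L − H = 2.6100 − 2.5804 = 0.030 bits.

0.030 bits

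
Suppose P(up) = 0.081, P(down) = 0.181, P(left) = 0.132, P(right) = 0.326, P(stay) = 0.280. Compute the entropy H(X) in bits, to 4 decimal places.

H = −Σ pᵢ log₂ pᵢ.
−0.081·log₂(0.081) = 0.2937
−0.181·log₂(0.181) = 0.4463
−0.132·log₂(0.132) = 0.3856
−0.326·log₂(0.326) = 0.5272
−0.280·log₂(0.280) = 0.5142
Sum ≈ 2.1670 → 2.1670 bits.

2.1670 bits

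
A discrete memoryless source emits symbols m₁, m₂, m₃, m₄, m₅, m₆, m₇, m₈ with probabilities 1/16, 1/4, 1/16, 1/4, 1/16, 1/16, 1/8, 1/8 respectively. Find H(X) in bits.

Each probability is a power of 1/2, so log₂(1/p) is an integer.
H = Σ p·log₂(1/p) = 1/16·4 + 1/4·2 + 1/16·4 + 1/4·2 + 1/16·4 + 1/16·4 + 1/8·3 + 1/8·3 = 2.75 bits.

2.75 bits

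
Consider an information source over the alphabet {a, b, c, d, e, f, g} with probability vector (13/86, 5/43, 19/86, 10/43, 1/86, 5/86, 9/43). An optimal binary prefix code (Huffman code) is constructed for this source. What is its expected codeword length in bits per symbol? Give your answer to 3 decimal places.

Repeatedly combine the two least-probable nodes; the expected code length is the sum of the merged weights.
merge 1/86 + 5/86 → 3/43
merge 3/43 + 5/43 → 8/43
merge 13/86 + 8/43 → 29/86
merge 9/43 + 19/86 → 37/86
merge 10/43 + 29/86 → 49/86
merge 37/86 + 49/86 → 1
L = 3/43 + 8/43 + 29/86 + 37/86 + 49/86 + 1 = 223/86 ≈ 2.593 bits/symbol.

2.593 bits/symbol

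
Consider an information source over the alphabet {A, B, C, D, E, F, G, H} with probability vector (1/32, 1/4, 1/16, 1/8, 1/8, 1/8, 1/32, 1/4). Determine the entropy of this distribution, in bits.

2.6875 bits

Each probability is a power of 1/2, so log₂(1/p) is an integer.
H = Σ p·log₂(1/p) = 1/32·5 + 1/4·2 + 1/16·4 + 1/8·3 + 1/8·3 + 1/8·3 + 1/32·5 + 1/4·2 = 2.6875 bits.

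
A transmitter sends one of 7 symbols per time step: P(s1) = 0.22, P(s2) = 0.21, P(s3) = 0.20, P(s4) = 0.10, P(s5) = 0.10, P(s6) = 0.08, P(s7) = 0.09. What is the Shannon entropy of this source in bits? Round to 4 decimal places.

H = −Σ pᵢ log₂ pᵢ.
−0.22·log₂(0.22) = 0.4806
−0.21·log₂(0.21) = 0.4728
−0.20·log₂(0.20) = 0.4644
−0.10·log₂(0.10) = 0.3322
−0.10·log₂(0.10) = 0.3322
−0.08·log₂(0.08) = 0.2915
−0.09·log₂(0.09) = 0.3127
Sum ≈ 2.6863 → 2.6863 bits.

2.6863 bits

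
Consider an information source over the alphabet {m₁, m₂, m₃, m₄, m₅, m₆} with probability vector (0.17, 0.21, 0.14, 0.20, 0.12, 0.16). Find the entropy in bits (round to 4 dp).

H = −Σ pᵢ log₂ pᵢ.
−0.17·log₂(0.17) = 0.4346
−0.21·log₂(0.21) = 0.4728
−0.14·log₂(0.14) = 0.3971
−0.20·log₂(0.20) = 0.4644
−0.12·log₂(0.12) = 0.3671
−0.16·log₂(0.16) = 0.4230
Sum ≈ 2.5590 → 2.5590 bits.

2.5590 bits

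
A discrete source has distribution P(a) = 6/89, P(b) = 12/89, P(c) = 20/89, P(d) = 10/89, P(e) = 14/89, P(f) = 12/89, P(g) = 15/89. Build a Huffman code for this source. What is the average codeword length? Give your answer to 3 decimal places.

Repeatedly combine the two least-probable nodes; the expected code length is the sum of the merged weights.
merge 6/89 + 10/89 → 16/89
merge 12/89 + 12/89 → 24/89
merge 14/89 + 15/89 → 29/89
merge 16/89 + 20/89 → 36/89
merge 24/89 + 29/89 → 53/89
merge 36/89 + 53/89 → 1
L = 16/89 + 24/89 + 29/89 + 36/89 + 53/89 + 1 = 247/89 ≈ 2.775 bits/symbol.

2.775 bits/symbol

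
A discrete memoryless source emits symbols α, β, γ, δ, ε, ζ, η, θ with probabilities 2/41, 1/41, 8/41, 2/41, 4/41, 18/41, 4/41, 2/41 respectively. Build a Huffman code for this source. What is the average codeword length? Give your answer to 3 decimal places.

Repeatedly combine the two least-probable nodes; the expected code length is the sum of the merged weights.
merge 1/41 + 2/41 → 3/41
merge 2/41 + 2/41 → 4/41
merge 3/41 + 4/41 → 7/41
merge 4/41 + 4/41 → 8/41
merge 7/41 + 8/41 → 15/41
merge 8/41 + 15/41 → 23/41
merge 18/41 + 23/41 → 1
L = 3/41 + 4/41 + 7/41 + 8/41 + 15/41 + 23/41 + 1 = 101/41 ≈ 2.463 bits/symbol.

2.463 bits/symbol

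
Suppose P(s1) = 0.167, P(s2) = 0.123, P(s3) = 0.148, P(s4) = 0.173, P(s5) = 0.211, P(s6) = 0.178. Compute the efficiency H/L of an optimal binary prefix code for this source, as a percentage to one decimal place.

Entropy H = −Σ p log₂ p ≈ 2.5658 bits.
Huffman merges: 123/1000+37/250→271/1000; 167/1000+173/1000→17/50; 89/500+211/1000→389/1000; 271/1000+17/50→611/1000; 389/1000+611/1000→1. L = 2611/1000 ≈ 2.6110.
Efficiency = H/L = 2.5658/2.6110 = 98.3%.

98.3%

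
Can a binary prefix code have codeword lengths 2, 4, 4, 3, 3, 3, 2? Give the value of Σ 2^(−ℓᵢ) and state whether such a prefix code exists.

With common denominator 2^4 = 16: Σ 2^(−ℓᵢ) = 4/16 + 1/16 + 1/16 + 2/16 + 2/16 + 2/16 + 4/16 = 16/16 = 1.
Kraft's inequality requires Σ ≤ 1; here Σ = 1 ≤ 1, so such a prefix code exists.

1; yes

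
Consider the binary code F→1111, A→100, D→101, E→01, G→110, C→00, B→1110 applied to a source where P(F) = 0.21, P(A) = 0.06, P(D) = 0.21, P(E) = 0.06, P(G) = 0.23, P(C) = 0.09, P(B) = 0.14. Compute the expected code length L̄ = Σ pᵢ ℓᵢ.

L̄ = Σ pᵢ·ℓᵢ = 0.21·4 + 0.06·3 + 0.21·3 + 0.06·2 + 0.23·3 + 0.09·2 + 0.14·4 = 3.2 bits/symbol.

3.2 bits/symbol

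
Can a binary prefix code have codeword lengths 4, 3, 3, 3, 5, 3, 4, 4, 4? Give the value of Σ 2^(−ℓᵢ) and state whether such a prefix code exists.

0.78125; yes

With common denominator 2^5 = 32: Σ 2^(−ℓᵢ) = 2/32 + 4/32 + 4/32 + 4/32 + 1/32 + 4/32 + 2/32 + 2/32 + 2/32 = 25/32 = 0.78125.
Kraft's inequality requires Σ ≤ 1; here Σ = 0.78125 ≤ 1, so such a prefix code exists.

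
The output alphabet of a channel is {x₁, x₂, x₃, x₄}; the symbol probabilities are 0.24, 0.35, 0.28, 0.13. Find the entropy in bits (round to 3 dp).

H = −Σ pᵢ log₂ pᵢ.
−0.24·log₂(0.24) = 0.4941
−0.35·log₂(0.35) = 0.5301
−0.28·log₂(0.28) = 0.5142
−0.13·log₂(0.13) = 0.3826
Sum ≈ 1.9211 → 1.921 bits.

1.921 bits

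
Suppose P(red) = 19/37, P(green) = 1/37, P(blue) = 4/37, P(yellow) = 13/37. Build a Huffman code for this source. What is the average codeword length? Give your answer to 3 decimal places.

Repeatedly combine the two least-probable nodes; the expected code length is the sum of the merged weights.
merge 1/37 + 4/37 → 5/37
merge 5/37 + 13/37 → 18/37
merge 18/37 + 19/37 → 1
L = 5/37 + 18/37 + 1 = 60/37 ≈ 1.622 bits/symbol.

1.622 bits/symbol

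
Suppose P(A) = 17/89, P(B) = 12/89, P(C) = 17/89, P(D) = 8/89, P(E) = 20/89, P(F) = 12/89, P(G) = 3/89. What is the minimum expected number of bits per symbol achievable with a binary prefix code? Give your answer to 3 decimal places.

Repeatedly combine the two least-probable nodes; the expected code length is the sum of the merged weights.
merge 3/89 + 8/89 → 11/89
merge 11/89 + 12/89 → 23/89
merge 12/89 + 17/89 → 29/89
merge 17/89 + 20/89 → 37/89
merge 23/89 + 29/89 → 52/89
merge 37/89 + 52/89 → 1
L = 11/89 + 23/89 + 29/89 + 37/89 + 52/89 + 1 = 241/89 ≈ 2.708 bits/symbol.

2.708 bits/symbol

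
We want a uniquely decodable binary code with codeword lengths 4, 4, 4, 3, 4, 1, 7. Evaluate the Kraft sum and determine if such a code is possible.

With common denominator 2^7 = 128: Σ 2^(−ℓᵢ) = 8/128 + 8/128 + 8/128 + 16/128 + 8/128 + 64/128 + 1/128 = 113/128 = 0.8828125.
Kraft's inequality requires Σ ≤ 1; here Σ = 0.8828125 ≤ 1, so such a prefix code exists.

0.8828125; yes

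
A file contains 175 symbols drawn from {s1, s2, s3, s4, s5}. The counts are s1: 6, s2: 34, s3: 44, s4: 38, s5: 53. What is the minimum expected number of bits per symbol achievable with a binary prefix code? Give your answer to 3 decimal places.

Probabilities are the counts divided by 175.
Repeatedly combine the two least-probable nodes; the expected code length is the sum of the merged weights.
merge 6/175 + 34/175 → 8/35
merge 38/175 + 8/35 → 78/175
merge 44/175 + 53/175 → 97/175
merge 78/175 + 97/175 → 1
L = 8/35 + 78/175 + 97/175 + 1 = 78/35 ≈ 2.229 bits/symbol.

2.229 bits/symbol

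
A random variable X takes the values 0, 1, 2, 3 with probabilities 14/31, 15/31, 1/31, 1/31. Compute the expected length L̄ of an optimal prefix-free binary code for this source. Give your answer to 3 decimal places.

Repeatedly combine the two least-probable nodes; the expected code length is the sum of the merged weights.
merge 1/31 + 1/31 → 2/31
merge 2/31 + 14/31 → 16/31
merge 15/31 + 16/31 → 1
L = 2/31 + 16/31 + 1 = 49/31 ≈ 1.581 bits/symbol.

1.581 bits/symbol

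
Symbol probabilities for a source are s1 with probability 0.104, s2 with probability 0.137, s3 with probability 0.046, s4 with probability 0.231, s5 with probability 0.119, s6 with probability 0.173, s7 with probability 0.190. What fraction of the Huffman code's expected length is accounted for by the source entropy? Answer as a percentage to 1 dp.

Entropy H = −Σ p log₂ p ≈ 2.6837 bits.
Huffman merges: 23/500+13/125→3/20; 119/1000+137/1000→32/125; 3/20+173/1000→323/1000; 19/100+231/1000→421/1000; 32/125+323/1000→579/1000; 421/1000+579/1000→1. L = 2729/1000 ≈ 2.7290.
Efficiency = H/L = 2.6837/2.7290 = 98.3%.

98.3%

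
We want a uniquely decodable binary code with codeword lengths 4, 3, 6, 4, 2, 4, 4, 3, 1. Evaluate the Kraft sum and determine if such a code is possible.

1.265625; no

With common denominator 2^6 = 64: Σ 2^(−ℓᵢ) = 4/64 + 8/64 + 1/64 + 4/64 + 16/64 + 4/64 + 4/64 + 8/64 + 32/64 = 81/64 = 1.265625.
Kraft's inequality requires Σ ≤ 1; here Σ = 1.265625 > 1, so no such prefix code exists.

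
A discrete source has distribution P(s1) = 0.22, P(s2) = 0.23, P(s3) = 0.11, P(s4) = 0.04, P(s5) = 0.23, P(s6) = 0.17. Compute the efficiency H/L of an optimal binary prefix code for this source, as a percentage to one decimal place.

98.2%

Entropy H = −Σ p log₂ p ≈ 2.4265 bits.
Huffman merges: 1/25+11/100→3/20; 3/20+17/100→8/25; 11/50+23/100→9/20; 23/100+8/25→11/20; 9/20+11/20→1. L = 247/100 ≈ 2.4700.
Efficiency = H/L = 2.4265/2.4700 = 98.2%.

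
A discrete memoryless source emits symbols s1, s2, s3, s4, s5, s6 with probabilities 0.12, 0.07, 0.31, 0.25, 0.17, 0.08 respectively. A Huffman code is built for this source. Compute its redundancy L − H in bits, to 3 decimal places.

Entropy H = −Σ p log₂ p ≈ 2.3855 bits.
Huffman merges: 7/100+2/25→3/20; 3/25+3/20→27/100; 17/100+1/4→21/50; 27/100+31/100→29/50; 21/50+29/50→1. L = 121/50 ≈ 2.4200.
L − H = 2.4200 − 2.3855 = 0.034 bits.

0.034 bits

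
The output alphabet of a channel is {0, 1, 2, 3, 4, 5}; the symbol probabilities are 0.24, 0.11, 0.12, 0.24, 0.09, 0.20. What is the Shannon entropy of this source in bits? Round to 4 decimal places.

2.4827 bits

H = −Σ pᵢ log₂ pᵢ.
−0.24·log₂(0.24) = 0.4941
−0.11·log₂(0.11) = 0.3503
−0.12·log₂(0.12) = 0.3671
−0.24·log₂(0.24) = 0.4941
−0.09·log₂(0.09) = 0.3127
−0.20·log₂(0.20) = 0.4644
Sum ≈ 2.4827 → 2.4827 bits.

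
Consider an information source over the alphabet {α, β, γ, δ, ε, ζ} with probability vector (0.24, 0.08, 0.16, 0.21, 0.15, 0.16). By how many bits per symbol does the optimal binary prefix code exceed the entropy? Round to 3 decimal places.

0.035 bits

Entropy H = −Σ p log₂ p ≈ 2.5150 bits.
Huffman merges: 2/25+3/20→23/100; 4/25+4/25→8/25; 21/100+23/100→11/25; 6/25+8/25→14/25; 11/25+14/25→1. L = 51/20 ≈ 2.5500.
L − H = 2.5500 − 2.5150 = 0.035 bits.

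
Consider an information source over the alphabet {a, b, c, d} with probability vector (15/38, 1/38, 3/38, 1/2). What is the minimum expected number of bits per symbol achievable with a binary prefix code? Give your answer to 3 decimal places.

1.605 bits/symbol

Repeatedly combine the two least-probable nodes; the expected code length is the sum of the merged weights.
merge 1/38 + 3/38 → 2/19
merge 2/19 + 15/38 → 1/2
merge 1/2 + 1/2 → 1
L = 2/19 + 1/2 + 1 = 61/38 ≈ 1.605 bits/symbol.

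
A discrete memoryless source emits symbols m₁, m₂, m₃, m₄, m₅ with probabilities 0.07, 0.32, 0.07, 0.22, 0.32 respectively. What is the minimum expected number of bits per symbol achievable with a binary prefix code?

2.14 bits/symbol

Repeatedly combine the two least-probable nodes; the expected code length is the sum of the merged weights.
merge 7/100 + 7/100 → 7/50
merge 7/50 + 11/50 → 9/25
merge 8/25 + 8/25 → 16/25
merge 9/25 + 16/25 → 1
L = 7/50 + 9/25 + 16/25 + 1 = 107/50 = 2.14 bits/symbol.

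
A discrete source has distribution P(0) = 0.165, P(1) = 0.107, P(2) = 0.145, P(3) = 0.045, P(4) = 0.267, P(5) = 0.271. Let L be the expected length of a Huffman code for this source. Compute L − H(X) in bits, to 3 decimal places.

0.051 bits

Entropy H = −Σ p log₂ p ≈ 2.3983 bits.
Huffman merges: 9/200+107/1000→19/125; 29/200+19/125→297/1000; 33/200+267/1000→54/125; 271/1000+297/1000→71/125; 54/125+71/125→1. L = 2449/1000 ≈ 2.4490.
L − H = 2.4490 − 2.3983 = 0.051 bits.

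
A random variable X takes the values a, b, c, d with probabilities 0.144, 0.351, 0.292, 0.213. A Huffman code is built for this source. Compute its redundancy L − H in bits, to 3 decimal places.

Entropy H = −Σ p log₂ p ≈ 1.9266 bits.
Huffman merges: 18/125+213/1000→357/1000; 73/250+351/1000→643/1000; 357/1000+643/1000→1. L = 2 ≈ 2.0000.
L − H = 2.0000 − 1.9266 = 0.073 bits.

0.073 bits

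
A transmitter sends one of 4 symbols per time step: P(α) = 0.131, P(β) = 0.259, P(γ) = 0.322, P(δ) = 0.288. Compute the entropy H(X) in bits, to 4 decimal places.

H = −Σ pᵢ log₂ pᵢ.
−0.131·log₂(0.131) = 0.3841
−0.259·log₂(0.259) = 0.5048
−0.322·log₂(0.322) = 0.5264
−0.288·log₂(0.288) = 0.5172
Sum ≈ 1.9326 → 1.9326 bits.

1.9326 bits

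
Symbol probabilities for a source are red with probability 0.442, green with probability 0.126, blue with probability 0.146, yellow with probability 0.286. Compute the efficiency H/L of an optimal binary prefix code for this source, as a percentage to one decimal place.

99.4%

Entropy H = −Σ p log₂ p ≈ 1.8190 bits.
Huffman merges: 63/500+73/500→34/125; 34/125+143/500→279/500; 221/500+279/500→1. L = 183/100 ≈ 1.8300.
Efficiency = H/L = 1.8190/1.8300 = 99.4%.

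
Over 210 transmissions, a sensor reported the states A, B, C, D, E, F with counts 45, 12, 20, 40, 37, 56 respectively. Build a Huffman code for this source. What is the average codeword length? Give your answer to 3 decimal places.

2.481 bits/symbol

Probabilities are the counts divided by 210.
Repeatedly combine the two least-probable nodes; the expected code length is the sum of the merged weights.
merge 2/35 + 2/21 → 16/105
merge 16/105 + 37/210 → 23/70
merge 4/21 + 3/14 → 17/42
merge 4/15 + 23/70 → 25/42
merge 17/42 + 25/42 → 1
L = 16/105 + 23/70 + 17/42 + 25/42 + 1 = 521/210 ≈ 2.481 bits/symbol.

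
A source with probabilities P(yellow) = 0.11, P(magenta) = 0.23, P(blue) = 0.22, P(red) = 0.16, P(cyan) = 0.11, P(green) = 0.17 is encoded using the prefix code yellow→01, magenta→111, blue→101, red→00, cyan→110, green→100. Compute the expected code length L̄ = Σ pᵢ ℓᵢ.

L̄ = Σ pᵢ·ℓᵢ = 0.11·2 + 0.23·3 + 0.22·3 + 0.16·2 + 0.11·3 + 0.17·3 = 2.73 bits/symbol.

2.73 bits/symbol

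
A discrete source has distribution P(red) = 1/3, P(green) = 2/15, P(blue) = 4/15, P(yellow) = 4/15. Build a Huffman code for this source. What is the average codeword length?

2 bits/symbol

Repeatedly combine the two least-probable nodes; the expected code length is the sum of the merged weights.
merge 2/15 + 4/15 → 2/5
merge 4/15 + 1/3 → 3/5
merge 2/5 + 3/5 → 1
L = 2/5 + 3/5 + 1 = 2 bits/symbol.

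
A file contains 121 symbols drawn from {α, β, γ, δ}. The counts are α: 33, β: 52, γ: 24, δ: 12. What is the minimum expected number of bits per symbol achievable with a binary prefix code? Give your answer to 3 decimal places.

1.868 bits/symbol

Probabilities are the counts divided by 121.
Repeatedly combine the two least-probable nodes; the expected code length is the sum of the merged weights.
merge 12/121 + 24/121 → 36/121
merge 3/11 + 36/121 → 69/121
merge 52/121 + 69/121 → 1
L = 36/121 + 69/121 + 1 = 226/121 ≈ 1.868 bits/symbol.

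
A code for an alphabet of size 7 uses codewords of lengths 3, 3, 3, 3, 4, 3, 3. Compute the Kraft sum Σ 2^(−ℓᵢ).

0.8125

With common denominator 2^4 = 16: Σ 2^(−ℓᵢ) = 2/16 + 2/16 + 2/16 + 2/16 + 1/16 + 2/16 + 2/16 = 13/16 = 0.8125.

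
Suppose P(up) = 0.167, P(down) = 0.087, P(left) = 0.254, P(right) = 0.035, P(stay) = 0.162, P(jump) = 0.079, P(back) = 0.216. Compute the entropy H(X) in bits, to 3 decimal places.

H = −Σ pᵢ log₂ pᵢ.
−0.167·log₂(0.167) = 0.4312
−0.087·log₂(0.087) = 0.3065
−0.254·log₂(0.254) = 0.5022
−0.035·log₂(0.035) = 0.1693
−0.162·log₂(0.162) = 0.4254
−0.079·log₂(0.079) = 0.2893
−0.216·log₂(0.216) = 0.4776
Sum ≈ 2.6014 → 2.601 bits.

2.601 bits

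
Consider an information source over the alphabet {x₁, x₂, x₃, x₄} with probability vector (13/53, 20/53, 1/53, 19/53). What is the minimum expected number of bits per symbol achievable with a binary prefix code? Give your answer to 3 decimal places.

Repeatedly combine the two least-probable nodes; the expected code length is the sum of the merged weights.
merge 1/53 + 13/53 → 14/53
merge 14/53 + 19/53 → 33/53
merge 20/53 + 33/53 → 1
L = 14/53 + 33/53 + 1 = 100/53 ≈ 1.887 bits/symbol.

1.887 bits/symbol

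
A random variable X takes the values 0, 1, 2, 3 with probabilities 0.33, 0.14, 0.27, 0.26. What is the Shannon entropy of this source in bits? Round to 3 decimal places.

1.940 bits

H = −Σ pᵢ log₂ pᵢ.
−0.33·log₂(0.33) = 0.5278
−0.14·log₂(0.14) = 0.3971
−0.27·log₂(0.27) = 0.5100
−0.26·log₂(0.26) = 0.5053
Sum ≈ 1.9402 → 1.940 bits.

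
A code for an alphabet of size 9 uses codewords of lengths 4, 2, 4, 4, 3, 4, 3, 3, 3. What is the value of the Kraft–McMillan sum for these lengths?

With common denominator 2^4 = 16: Σ 2^(−ℓᵢ) = 1/16 + 4/16 + 1/16 + 1/16 + 2/16 + 1/16 + 2/16 + 2/16 + 2/16 = 16/16 = 1.

1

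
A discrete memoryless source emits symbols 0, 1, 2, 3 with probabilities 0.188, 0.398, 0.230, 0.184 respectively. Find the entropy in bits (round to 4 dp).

H = −Σ pᵢ log₂ pᵢ.
−0.188·log₂(0.188) = 0.4533
−0.398·log₂(0.398) = 0.5290
−0.230·log₂(0.230) = 0.4877
−0.184·log₂(0.184) = 0.4494
Sum ≈ 1.9193 → 1.9193 bits.

1.9193 bits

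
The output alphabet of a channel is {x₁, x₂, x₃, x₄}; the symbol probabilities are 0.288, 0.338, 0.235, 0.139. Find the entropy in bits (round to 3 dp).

H = −Σ pᵢ log₂ pᵢ.
−0.288·log₂(0.288) = 0.5172
−0.338·log₂(0.338) = 0.5289
−0.235·log₂(0.235) = 0.4910
−0.139·log₂(0.139) = 0.3957
Sum ≈ 1.9328 → 1.933 bits.

1.933 bits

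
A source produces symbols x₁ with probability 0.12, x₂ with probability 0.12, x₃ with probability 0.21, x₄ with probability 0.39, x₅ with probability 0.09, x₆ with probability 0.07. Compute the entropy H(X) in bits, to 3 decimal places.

2.318 bits

H = −Σ pᵢ log₂ pᵢ.
−0.12·log₂(0.12) = 0.3671
−0.12·log₂(0.12) = 0.3671
−0.21·log₂(0.21) = 0.4728
−0.39·log₂(0.39) = 0.5298
−0.09·log₂(0.09) = 0.3127
−0.07·log₂(0.07) = 0.2686
Sum ≈ 2.3180 → 2.318 bits.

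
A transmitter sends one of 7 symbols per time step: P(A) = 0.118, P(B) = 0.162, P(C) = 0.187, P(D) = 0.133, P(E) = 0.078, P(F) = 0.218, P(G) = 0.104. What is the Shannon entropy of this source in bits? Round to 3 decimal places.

H = −Σ pᵢ log₂ pᵢ.
−0.118·log₂(0.118) = 0.3638
−0.162·log₂(0.162) = 0.4254
−0.187·log₂(0.187) = 0.4523
−0.133·log₂(0.133) = 0.3871
−0.078·log₂(0.078) = 0.2871
−0.218·log₂(0.218) = 0.4791
−0.104·log₂(0.104) = 0.3396
Sum ≈ 2.7344 → 2.734 bits.

2.734 bits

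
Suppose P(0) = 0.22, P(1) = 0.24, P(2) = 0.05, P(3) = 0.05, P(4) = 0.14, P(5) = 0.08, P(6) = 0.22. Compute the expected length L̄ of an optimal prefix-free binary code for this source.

2.6 bits/symbol

Repeatedly combine the two least-probable nodes; the expected code length is the sum of the merged weights.
merge 1/20 + 1/20 → 1/10
merge 2/25 + 1/10 → 9/50
merge 7/50 + 9/50 → 8/25
merge 11/50 + 11/50 → 11/25
merge 6/25 + 8/25 → 14/25
merge 11/25 + 14/25 → 1
L = 1/10 + 9/50 + 8/25 + 11/25 + 14/25 + 1 = 13/5 = 2.6 bits/symbol.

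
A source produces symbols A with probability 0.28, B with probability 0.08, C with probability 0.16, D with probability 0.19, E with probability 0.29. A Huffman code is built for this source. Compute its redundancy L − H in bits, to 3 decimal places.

0.038 bits

Entropy H = −Σ p log₂ p ≈ 2.2019 bits.
Huffman merges: 2/25+4/25→6/25; 19/100+6/25→43/100; 7/25+29/100→57/100; 43/100+57/100→1. L = 56/25 ≈ 2.2400.
L − H = 2.2400 − 2.2019 = 0.038 bits.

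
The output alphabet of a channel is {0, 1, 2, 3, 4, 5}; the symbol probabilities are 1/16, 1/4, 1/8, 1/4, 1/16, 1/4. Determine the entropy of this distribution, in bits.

2.375 bits

Each probability is a power of 1/2, so log₂(1/p) is an integer.
H = Σ p·log₂(1/p) = 1/16·4 + 1/4·2 + 1/8·3 + 1/4·2 + 1/16·4 + 1/4·2 = 2.375 bits.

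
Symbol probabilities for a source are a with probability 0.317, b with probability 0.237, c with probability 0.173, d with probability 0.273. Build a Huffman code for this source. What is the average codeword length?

Repeatedly combine the two least-probable nodes; the expected code length is the sum of the merged weights.
merge 173/1000 + 237/1000 → 41/100
merge 273/1000 + 317/1000 → 59/100
merge 41/100 + 59/100 → 1
L = 41/100 + 59/100 + 1 = 2 bits/symbol.

2 bits/symbol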